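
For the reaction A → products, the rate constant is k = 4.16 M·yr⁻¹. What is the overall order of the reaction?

zeroth order (0)

Step 1: The units of k for an nth-order reaction are (concentration)^(1-n)·(time)⁻¹.
Step 2: Here k has units M·yr⁻¹, so the concentration exponent is 1.
Step 3: 1 - n = 1 ⇒ n = 0. The reaction is zeroth order.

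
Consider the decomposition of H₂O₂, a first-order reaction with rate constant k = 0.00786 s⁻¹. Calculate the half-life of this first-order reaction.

88.19 s

Step 1: For a first-order reaction, t₁/₂ = ln(2)/k
Step 2: t₁/₂ = ln(2)/0.00786
Step 3: t₁/₂ = 0.6931/0.00786 = 88.19 s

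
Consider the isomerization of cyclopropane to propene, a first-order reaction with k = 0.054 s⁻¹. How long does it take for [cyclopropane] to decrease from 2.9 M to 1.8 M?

8.832 s

Step 1: For first-order: t = ln([cyclopropane]₀/[cyclopropane])/k
Step 2: t = ln(2.9/1.8)/0.054
Step 3: t = ln(1.611)/0.054
Step 4: t = 0.4769/0.054 = 8.832 s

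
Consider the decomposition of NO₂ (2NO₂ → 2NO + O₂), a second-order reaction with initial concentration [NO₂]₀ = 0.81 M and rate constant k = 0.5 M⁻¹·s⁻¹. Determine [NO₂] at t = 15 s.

0.1145 M

Step 1: For a second-order reaction: 1/[NO₂] = 1/[NO₂]₀ + kt
Step 2: 1/[NO₂] = 1/0.81 + 0.5 × 15
Step 3: 1/[NO₂] = 1.235 + 7.5 = 8.735
Step 4: [NO₂] = 1/8.735 = 0.1145 M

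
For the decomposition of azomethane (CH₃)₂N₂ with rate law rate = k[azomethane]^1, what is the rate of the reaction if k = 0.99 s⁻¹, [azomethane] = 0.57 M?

0.5643 M/s

Step 1: Identify the rate law: rate = k[azomethane]^1
Step 2: Substitute values: rate = 0.99 × (0.57)^1
Step 3: Calculate: rate = 0.99 × 0.57 = 0.5643 M/s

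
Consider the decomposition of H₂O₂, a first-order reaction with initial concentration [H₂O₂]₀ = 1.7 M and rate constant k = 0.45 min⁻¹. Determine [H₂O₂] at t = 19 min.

0.000329 M

Step 1: For a first-order reaction: [H₂O₂] = [H₂O₂]₀ × e^(-kt)
Step 2: [H₂O₂] = 1.7 × e^(-0.45 × 19)
Step 3: [H₂O₂] = 1.7 × e^(-8.55)
Step 4: [H₂O₂] = 1.7 × 0.000193545 = 0.000329 M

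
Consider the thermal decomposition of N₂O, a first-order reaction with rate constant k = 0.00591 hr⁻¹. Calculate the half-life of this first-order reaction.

117.3 hr

Step 1: For a first-order reaction, t₁/₂ = ln(2)/k
Step 2: t₁/₂ = ln(2)/0.00591
Step 3: t₁/₂ = 0.6931/0.00591 = 117.3 hr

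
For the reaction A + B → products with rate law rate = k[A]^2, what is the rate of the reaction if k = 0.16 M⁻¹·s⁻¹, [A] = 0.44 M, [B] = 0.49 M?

0.03098 M/s

Step 1: The rate law is rate = k[A]^2
Step 2: Note that the rate does not depend on [B] (zero order in B).
Step 3: rate = 0.16 × (0.44)^2 = 0.030976 M/s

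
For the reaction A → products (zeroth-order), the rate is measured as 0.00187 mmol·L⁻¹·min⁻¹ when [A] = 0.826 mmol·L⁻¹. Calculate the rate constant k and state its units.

0.00187 mmol·L⁻¹·min⁻¹

Step 1: For a zeroth-order reaction, rate = k (independent of concentration).
Step 2: k = rate = 0.00187 mmol·L⁻¹·min⁻¹.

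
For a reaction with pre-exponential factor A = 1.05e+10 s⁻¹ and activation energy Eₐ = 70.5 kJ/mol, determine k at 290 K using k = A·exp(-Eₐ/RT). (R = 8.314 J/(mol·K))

2.10e-03 s⁻¹

Step 1: Use the Arrhenius equation: k = A × exp(-Eₐ/RT)
Step 2: Convert Eₐ to J/mol: 70.5 kJ/mol = 70500 J/mol
Step 3: Calculate the exponent: -Eₐ/(RT) = -70500/(8.314 × 290) = -29.24025
Step 4: k = 1.05e+10 × exp(-29.24025)
Step 5: k = 1.05e+10 × 2.00042e-13 = 2.1004e-03 s⁻¹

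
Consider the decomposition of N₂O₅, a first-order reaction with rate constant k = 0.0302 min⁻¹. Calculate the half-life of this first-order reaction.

22.95 min

Step 1: For a first-order reaction, t₁/₂ = ln(2)/k
Step 2: t₁/₂ = ln(2)/0.0302
Step 3: t₁/₂ = 0.6931/0.0302 = 22.95 min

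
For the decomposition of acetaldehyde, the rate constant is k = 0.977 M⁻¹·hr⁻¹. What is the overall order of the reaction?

second order (2)

Step 1: The units of k for an nth-order reaction are (concentration)^(1-n)·(time)⁻¹.
Step 2: Here k has units M⁻¹·hr⁻¹, so the concentration exponent is -1.
Step 3: 1 - n = -1 ⇒ n = 2. The reaction is second order.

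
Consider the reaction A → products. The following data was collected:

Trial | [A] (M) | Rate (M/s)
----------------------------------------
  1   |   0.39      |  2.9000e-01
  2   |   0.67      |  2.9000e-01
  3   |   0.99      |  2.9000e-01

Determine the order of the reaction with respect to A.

zeroth order (0)

Step 1: Compare trials - when concentration changes, rate stays constant.
Step 2: rate₂/rate₁ = 2.9000e-01/2.9000e-01 = 1
Step 3: [A]₂/[A]₁ = 0.67/0.39 = 1.718
Step 4: Since rate ratio ≈ (conc ratio)^0, the reaction is zeroth order.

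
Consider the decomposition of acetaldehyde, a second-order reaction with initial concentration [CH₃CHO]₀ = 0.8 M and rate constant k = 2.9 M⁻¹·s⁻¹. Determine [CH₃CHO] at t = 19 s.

0.01775 M

Step 1: For a second-order reaction: 1/[CH₃CHO] = 1/[CH₃CHO]₀ + kt
Step 2: 1/[CH₃CHO] = 1/0.8 + 2.9 × 19
Step 3: 1/[CH₃CHO] = 1.25 + 55.1 = 56.35
Step 4: [CH₃CHO] = 1/56.35 = 0.01775 M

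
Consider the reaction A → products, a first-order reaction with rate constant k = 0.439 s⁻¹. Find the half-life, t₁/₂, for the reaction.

1.579 s

Step 1: For a first-order reaction, t₁/₂ = ln(2)/k
Step 2: t₁/₂ = ln(2)/0.439
Step 3: t₁/₂ = 0.6931/0.439 = 1.579 s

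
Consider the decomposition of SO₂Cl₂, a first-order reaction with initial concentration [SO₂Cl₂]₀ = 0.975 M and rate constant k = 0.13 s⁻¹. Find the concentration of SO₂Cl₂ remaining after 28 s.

0.0256 M

Step 1: For a first-order reaction: [SO₂Cl₂] = [SO₂Cl₂]₀ × e^(-kt)
Step 2: [SO₂Cl₂] = 0.975 × e^(-0.13 × 28)
Step 3: [SO₂Cl₂] = 0.975 × e^(-3.64)
Step 4: [SO₂Cl₂] = 0.975 × 0.0262523 = 0.0256 M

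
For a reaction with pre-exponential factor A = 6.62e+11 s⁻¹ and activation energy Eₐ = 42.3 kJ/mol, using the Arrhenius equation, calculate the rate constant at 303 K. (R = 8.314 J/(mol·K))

3.38e+04 s⁻¹

Step 1: Use the Arrhenius equation: k = A × exp(-Eₐ/RT)
Step 2: Convert Eₐ to J/mol: 42.3 kJ/mol = 42300 J/mol
Step 3: Calculate the exponent: -Eₐ/(RT) = -42300/(8.314 × 303) = -16.79143
Step 4: k = 6.62e+11 × exp(-16.79143)
Step 5: k = 6.62e+11 × 5.10005e-08 = 3.3762e+04 s⁻¹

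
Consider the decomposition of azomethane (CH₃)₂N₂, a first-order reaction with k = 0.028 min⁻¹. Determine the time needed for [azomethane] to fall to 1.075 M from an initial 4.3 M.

49.51 min

Step 1: For first-order: t = ln([azomethane]₀/[azomethane])/k
Step 2: t = ln(4.3/1.075)/0.028
Step 3: t = ln(4)/0.028
Step 4: t = 1.386/0.028 = 49.51 min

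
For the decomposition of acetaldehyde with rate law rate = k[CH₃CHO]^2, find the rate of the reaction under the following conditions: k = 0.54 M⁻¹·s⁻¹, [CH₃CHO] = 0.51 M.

0.1405 M/s

Step 1: Identify the rate law: rate = k[CH₃CHO]^2
Step 2: Substitute values: rate = 0.54 × (0.51)^2
Step 3: Calculate: rate = 0.54 × 0.2601 = 0.140454 M/s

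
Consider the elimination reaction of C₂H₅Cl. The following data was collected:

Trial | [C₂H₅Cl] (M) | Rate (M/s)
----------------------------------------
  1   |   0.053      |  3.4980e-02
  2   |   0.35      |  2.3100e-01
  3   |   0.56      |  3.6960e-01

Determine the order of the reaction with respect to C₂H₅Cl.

first order (1)

Step 1: Compare trials to find order n where rate₂/rate₁ = ([C₂H₅Cl]₂/[C₂H₅Cl]₁)^n
Step 2: rate₂/rate₁ = 2.3100e-01/3.4980e-02 = 6.604
Step 3: [C₂H₅Cl]₂/[C₂H₅Cl]₁ = 0.35/0.053 = 6.604
Step 4: n = ln(6.604)/ln(6.604) = 1.00 ≈ 1
Step 5: The reaction is first order in C₂H₅Cl.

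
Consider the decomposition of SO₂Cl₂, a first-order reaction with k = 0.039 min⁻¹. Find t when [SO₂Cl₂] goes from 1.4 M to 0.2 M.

49.9 min

Step 1: For first-order: t = ln([SO₂Cl₂]₀/[SO₂Cl₂])/k
Step 2: t = ln(1.4/0.2)/0.039
Step 3: t = ln(7)/0.039
Step 4: t = 1.946/0.039 = 49.9 min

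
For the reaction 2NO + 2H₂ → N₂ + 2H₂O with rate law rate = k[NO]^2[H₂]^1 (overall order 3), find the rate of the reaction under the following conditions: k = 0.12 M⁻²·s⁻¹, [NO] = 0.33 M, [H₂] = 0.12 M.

0.001568 M/s

Step 1: The rate law is rate = k[NO]^2[H₂]^1, overall order = 2+1 = 3
Step 2: Substitute values: rate = 0.12 × (0.33)^2 × (0.12)^1
Step 3: rate = 0.12 × 0.1089 × 0.12 = 0.00156816 M/s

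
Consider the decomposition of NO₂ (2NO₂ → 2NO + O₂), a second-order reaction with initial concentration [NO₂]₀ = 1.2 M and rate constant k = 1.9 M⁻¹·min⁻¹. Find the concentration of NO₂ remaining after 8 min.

0.06237 M

Step 1: For a second-order reaction: 1/[NO₂] = 1/[NO₂]₀ + kt
Step 2: 1/[NO₂] = 1/1.2 + 1.9 × 8
Step 3: 1/[NO₂] = 0.8333 + 15.2 = 16.03
Step 4: [NO₂] = 1/16.03 = 0.06237 M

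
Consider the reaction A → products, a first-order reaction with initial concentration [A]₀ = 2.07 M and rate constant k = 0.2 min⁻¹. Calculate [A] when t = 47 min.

0.0001712 M

Step 1: For a first-order reaction: [A] = [A]₀ × e^(-kt)
Step 2: [A] = 2.07 × e^(-0.2 × 47)
Step 3: [A] = 2.07 × e^(-9.4)
Step 4: [A] = 2.07 × 8.27241e-05 = 0.0001712 M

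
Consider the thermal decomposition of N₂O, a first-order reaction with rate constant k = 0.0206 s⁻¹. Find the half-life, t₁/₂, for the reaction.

33.65 s

Step 1: For a first-order reaction, t₁/₂ = ln(2)/k
Step 2: t₁/₂ = ln(2)/0.0206
Step 3: t₁/₂ = 0.6931/0.0206 = 33.65 s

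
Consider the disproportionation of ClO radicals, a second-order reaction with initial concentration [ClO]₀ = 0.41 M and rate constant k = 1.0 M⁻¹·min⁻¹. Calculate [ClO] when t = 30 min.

0.03083 M

Step 1: For a second-order reaction: 1/[ClO] = 1/[ClO]₀ + kt
Step 2: 1/[ClO] = 1/0.41 + 1.0 × 30
Step 3: 1/[ClO] = 2.439 + 30 = 32.44
Step 4: [ClO] = 1/32.44 = 0.03083 M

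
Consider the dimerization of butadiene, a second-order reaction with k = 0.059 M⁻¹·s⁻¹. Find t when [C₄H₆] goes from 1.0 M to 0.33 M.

34.41 s

Step 1: For second-order: t = (1/[C₄H₆] - 1/[C₄H₆]₀)/k
Step 2: t = (1/0.33 - 1/1.0)/0.059
Step 3: t = (3.03 - 1)/0.059
Step 4: t = 2.03/0.059 = 34.41 s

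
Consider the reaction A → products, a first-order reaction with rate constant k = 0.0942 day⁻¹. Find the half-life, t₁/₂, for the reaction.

7.358 day

Step 1: For a first-order reaction, t₁/₂ = ln(2)/k
Step 2: t₁/₂ = ln(2)/0.0942
Step 3: t₁/₂ = 0.6931/0.0942 = 7.358 day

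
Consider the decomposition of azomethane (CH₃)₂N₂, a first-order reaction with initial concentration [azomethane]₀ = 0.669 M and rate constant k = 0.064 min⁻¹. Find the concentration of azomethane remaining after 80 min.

0.003998 M

Step 1: For a first-order reaction: [azomethane] = [azomethane]₀ × e^(-kt)
Step 2: [azomethane] = 0.669 × e^(-0.064 × 80)
Step 3: [azomethane] = 0.669 × e^(-5.12)
Step 4: [azomethane] = 0.669 × 0.00597602 = 0.003998 M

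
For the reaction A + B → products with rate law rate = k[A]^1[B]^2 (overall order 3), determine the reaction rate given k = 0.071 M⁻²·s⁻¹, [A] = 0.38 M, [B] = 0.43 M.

0.004989 M/s

Step 1: The rate law is rate = k[A]^1[B]^2, overall order = 1+2 = 3
Step 2: Substitute values: rate = 0.071 × (0.38)^1 × (0.43)^2
Step 3: rate = 0.071 × 0.38 × 0.1849 = 0.0049886 M/s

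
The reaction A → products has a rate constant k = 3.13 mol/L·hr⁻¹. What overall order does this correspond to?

zeroth order (0)

Step 1: The units of k for an nth-order reaction are (concentration)^(1-n)·(time)⁻¹.
Step 2: Here k has units mol/L·hr⁻¹, so the concentration exponent is 1.
Step 3: 1 - n = 1 ⇒ n = 0. The reaction is zeroth order.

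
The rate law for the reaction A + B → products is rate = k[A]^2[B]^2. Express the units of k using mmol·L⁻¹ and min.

(mmol·L⁻¹)⁻³·min⁻¹

Step 1: Overall order = 2 + 2 = 4.
Step 2: rate has units mmol·L⁻¹·min⁻¹; [A]^2[B]^2 has units (mmol·L⁻¹)^4.
Step 3: k = rate/([A]^2[B]^2), so units of k = (mmol·L⁻¹)^(1-4)·min⁻¹ = (mmol·L⁻¹)⁻³·min⁻¹.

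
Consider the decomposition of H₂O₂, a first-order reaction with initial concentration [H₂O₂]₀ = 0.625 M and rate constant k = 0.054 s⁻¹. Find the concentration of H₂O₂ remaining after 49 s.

0.04433 M

Step 1: For a first-order reaction: [H₂O₂] = [H₂O₂]₀ × e^(-kt)
Step 2: [H₂O₂] = 0.625 × e^(-0.054 × 49)
Step 3: [H₂O₂] = 0.625 × e^(-2.646)
Step 4: [H₂O₂] = 0.625 × 0.0709344 = 0.04433 M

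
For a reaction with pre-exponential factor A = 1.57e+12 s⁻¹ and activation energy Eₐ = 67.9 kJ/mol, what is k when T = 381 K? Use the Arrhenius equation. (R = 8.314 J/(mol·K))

7.70e+02 s⁻¹

Step 1: Use the Arrhenius equation: k = A × exp(-Eₐ/RT)
Step 2: Convert Eₐ to J/mol: 67.9 kJ/mol = 67900 J/mol
Step 3: Calculate the exponent: -Eₐ/(RT) = -67900/(8.314 × 381) = -21.43556
Step 4: k = 1.57e+12 × exp(-21.43556)
Step 5: k = 1.57e+12 × 4.90518e-10 = 7.7011e+02 s⁻¹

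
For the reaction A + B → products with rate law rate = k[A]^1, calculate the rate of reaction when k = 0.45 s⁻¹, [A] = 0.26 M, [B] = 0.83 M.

0.117 M/s

Step 1: The rate law is rate = k[A]^1
Step 2: Note that the rate does not depend on [B] (zero order in B).
Step 3: rate = 0.45 × (0.26)^1 = 0.117 M/s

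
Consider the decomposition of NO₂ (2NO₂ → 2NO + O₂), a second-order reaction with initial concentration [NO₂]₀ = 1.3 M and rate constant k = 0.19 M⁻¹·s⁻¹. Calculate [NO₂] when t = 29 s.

0.1593 M

Step 1: For a second-order reaction: 1/[NO₂] = 1/[NO₂]₀ + kt
Step 2: 1/[NO₂] = 1/1.3 + 0.19 × 29
Step 3: 1/[NO₂] = 0.7692 + 5.51 = 6.279
Step 4: [NO₂] = 1/6.279 = 0.1593 M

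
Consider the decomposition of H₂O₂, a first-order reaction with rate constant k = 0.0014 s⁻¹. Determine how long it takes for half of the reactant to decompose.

495.1 s

Step 1: For a first-order reaction, t₁/₂ = ln(2)/k
Step 2: t₁/₂ = ln(2)/0.0014
Step 3: t₁/₂ = 0.6931/0.0014 = 495.1 s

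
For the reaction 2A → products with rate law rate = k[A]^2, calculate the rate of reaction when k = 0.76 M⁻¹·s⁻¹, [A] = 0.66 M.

0.3311 M/s

Step 1: Identify the rate law: rate = k[A]^2
Step 2: Substitute values: rate = 0.76 × (0.66)^2
Step 3: Calculate: rate = 0.76 × 0.4356 = 0.331056 M/s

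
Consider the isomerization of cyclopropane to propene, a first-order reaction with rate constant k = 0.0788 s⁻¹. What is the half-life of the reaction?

8.796 s

Step 1: For a first-order reaction, t₁/₂ = ln(2)/k
Step 2: t₁/₂ = ln(2)/0.0788
Step 3: t₁/₂ = 0.6931/0.0788 = 8.796 s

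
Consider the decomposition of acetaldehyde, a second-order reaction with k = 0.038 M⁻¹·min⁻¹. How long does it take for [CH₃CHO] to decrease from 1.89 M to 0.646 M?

26.81 min

Step 1: For second-order: t = (1/[CH₃CHO] - 1/[CH₃CHO]₀)/k
Step 2: t = (1/0.646 - 1/1.89)/0.038
Step 3: t = (1.548 - 0.5291)/0.038
Step 4: t = 1.019/0.038 = 26.81 min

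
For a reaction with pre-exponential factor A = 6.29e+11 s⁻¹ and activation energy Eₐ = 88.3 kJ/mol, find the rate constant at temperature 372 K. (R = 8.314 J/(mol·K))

2.51e-01 s⁻¹

Step 1: Use the Arrhenius equation: k = A × exp(-Eₐ/RT)
Step 2: Convert Eₐ to J/mol: 88.3 kJ/mol = 88300 J/mol
Step 3: Calculate the exponent: -Eₐ/(RT) = -88300/(8.314 × 372) = -28.55011
Step 4: k = 6.29e+11 × exp(-28.55011)
Step 5: k = 6.29e+11 × 3.98882e-13 = 2.5090e-01 s⁻¹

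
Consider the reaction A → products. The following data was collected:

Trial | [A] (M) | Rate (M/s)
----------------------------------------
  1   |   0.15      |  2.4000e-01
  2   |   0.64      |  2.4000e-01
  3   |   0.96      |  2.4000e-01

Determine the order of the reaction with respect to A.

zeroth order (0)

Step 1: Compare trials - when concentration changes, rate stays constant.
Step 2: rate₂/rate₁ = 2.4000e-01/2.4000e-01 = 1
Step 3: [A]₂/[A]₁ = 0.64/0.15 = 4.267
Step 4: Since rate ratio ≈ (conc ratio)^0, the reaction is zeroth order.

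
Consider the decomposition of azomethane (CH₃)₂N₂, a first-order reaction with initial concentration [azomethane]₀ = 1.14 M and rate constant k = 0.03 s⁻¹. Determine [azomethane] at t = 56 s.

0.2125 M

Step 1: For a first-order reaction: [azomethane] = [azomethane]₀ × e^(-kt)
Step 2: [azomethane] = 1.14 × e^(-0.03 × 56)
Step 3: [azomethane] = 1.14 × e^(-1.68)
Step 4: [azomethane] = 1.14 × 0.186374 = 0.2125 M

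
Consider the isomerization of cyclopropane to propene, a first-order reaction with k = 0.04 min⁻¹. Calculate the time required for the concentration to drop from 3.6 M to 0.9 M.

34.66 min

Step 1: For first-order: t = ln([cyclopropane]₀/[cyclopropane])/k
Step 2: t = ln(3.6/0.9)/0.04
Step 3: t = ln(4)/0.04
Step 4: t = 1.386/0.04 = 34.66 min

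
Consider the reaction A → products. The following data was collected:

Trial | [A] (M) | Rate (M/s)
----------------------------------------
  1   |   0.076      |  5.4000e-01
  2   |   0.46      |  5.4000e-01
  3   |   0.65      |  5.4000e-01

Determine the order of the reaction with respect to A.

zeroth order (0)

Step 1: Compare trials - when concentration changes, rate stays constant.
Step 2: rate₂/rate₁ = 5.4000e-01/5.4000e-01 = 1
Step 3: [A]₂/[A]₁ = 0.46/0.076 = 6.053
Step 4: Since rate ratio ≈ (conc ratio)^0, the reaction is zeroth order.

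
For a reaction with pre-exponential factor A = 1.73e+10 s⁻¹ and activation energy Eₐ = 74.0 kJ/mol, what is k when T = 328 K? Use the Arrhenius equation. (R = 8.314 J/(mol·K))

2.84e-02 s⁻¹

Step 1: Use the Arrhenius equation: k = A × exp(-Eₐ/RT)
Step 2: Convert Eₐ to J/mol: 74.0 kJ/mol = 74000 J/mol
Step 3: Calculate the exponent: -Eₐ/(RT) = -74000/(8.314 × 328) = -27.13613
Step 4: k = 1.73e+10 × exp(-27.13613)
Step 5: k = 1.73e+10 × 1.64032e-12 = 2.8378e-02 s⁻¹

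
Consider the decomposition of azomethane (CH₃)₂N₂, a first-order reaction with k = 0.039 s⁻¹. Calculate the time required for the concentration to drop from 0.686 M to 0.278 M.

23.16 s

Step 1: For first-order: t = ln([azomethane]₀/[azomethane])/k
Step 2: t = ln(0.686/0.278)/0.039
Step 3: t = ln(2.468)/0.039
Step 4: t = 0.9033/0.039 = 23.16 s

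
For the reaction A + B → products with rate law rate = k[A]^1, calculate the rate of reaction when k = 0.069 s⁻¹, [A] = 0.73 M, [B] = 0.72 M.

0.05037 M/s

Step 1: The rate law is rate = k[A]^1
Step 2: Note that the rate does not depend on [B] (zero order in B).
Step 3: rate = 0.069 × (0.73)^1 = 0.05037 M/s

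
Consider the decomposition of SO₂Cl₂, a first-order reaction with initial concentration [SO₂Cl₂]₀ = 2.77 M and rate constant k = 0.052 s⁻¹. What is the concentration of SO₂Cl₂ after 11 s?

1.563 M

Step 1: For a first-order reaction: [SO₂Cl₂] = [SO₂Cl₂]₀ × e^(-kt)
Step 2: [SO₂Cl₂] = 2.77 × e^(-0.052 × 11)
Step 3: [SO₂Cl₂] = 2.77 × e^(-0.572)
Step 4: [SO₂Cl₂] = 2.77 × 0.564396 = 1.563 M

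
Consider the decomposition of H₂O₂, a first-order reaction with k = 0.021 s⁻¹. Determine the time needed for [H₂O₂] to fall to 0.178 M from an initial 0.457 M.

44.9 s

Step 1: For first-order: t = ln([H₂O₂]₀/[H₂O₂])/k
Step 2: t = ln(0.457/0.178)/0.021
Step 3: t = ln(2.567)/0.021
Step 4: t = 0.9429/0.021 = 44.9 s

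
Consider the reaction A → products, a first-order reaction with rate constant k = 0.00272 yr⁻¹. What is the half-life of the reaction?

254.8 yr

Step 1: For a first-order reaction, t₁/₂ = ln(2)/k
Step 2: t₁/₂ = ln(2)/0.00272
Step 3: t₁/₂ = 0.6931/0.00272 = 254.8 yr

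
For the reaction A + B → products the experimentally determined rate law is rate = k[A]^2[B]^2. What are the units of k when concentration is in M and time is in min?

M⁻³·min⁻¹

Step 1: Overall order = 2 + 2 = 4.
Step 2: rate has units M·min⁻¹; [A]^2[B]^2 has units M^4.
Step 3: k = rate/([A]^2[B]^2), so units of k = M^(1-4)·min⁻¹ = M⁻³·min⁻¹.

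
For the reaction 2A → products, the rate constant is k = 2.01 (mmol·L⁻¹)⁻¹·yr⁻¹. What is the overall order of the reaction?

second order (2)

Step 1: The units of k for an nth-order reaction are (concentration)^(1-n)·(time)⁻¹.
Step 2: Here k has units (mmol·L⁻¹)⁻¹·yr⁻¹, so the concentration exponent is -1.
Step 3: 1 - n = -1 ⇒ n = 2. The reaction is second order.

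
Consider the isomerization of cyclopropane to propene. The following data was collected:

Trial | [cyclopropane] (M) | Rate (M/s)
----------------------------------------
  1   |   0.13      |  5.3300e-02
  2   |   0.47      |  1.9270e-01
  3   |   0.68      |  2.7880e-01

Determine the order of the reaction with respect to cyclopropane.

first order (1)

Step 1: Compare trials to find order n where rate₂/rate₁ = ([cyclopropane]₂/[cyclopropane]₁)^n
Step 2: rate₂/rate₁ = 1.9270e-01/5.3300e-02 = 3.615
Step 3: [cyclopropane]₂/[cyclopropane]₁ = 0.47/0.13 = 3.615
Step 4: n = ln(3.615)/ln(3.615) = 1.00 ≈ 1
Step 5: The reaction is first order in cyclopropane.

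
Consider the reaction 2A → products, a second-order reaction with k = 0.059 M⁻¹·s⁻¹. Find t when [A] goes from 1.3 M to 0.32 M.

39.93 s

Step 1: For second-order: t = (1/[A] - 1/[A]₀)/k
Step 2: t = (1/0.32 - 1/1.3)/0.059
Step 3: t = (3.125 - 0.7692)/0.059
Step 4: t = 2.356/0.059 = 39.93 s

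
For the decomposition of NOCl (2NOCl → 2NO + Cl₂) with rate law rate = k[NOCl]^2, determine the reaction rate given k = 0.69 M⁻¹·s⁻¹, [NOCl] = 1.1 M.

0.8349 M/s

Step 1: Identify the rate law: rate = k[NOCl]^2
Step 2: Substitute values: rate = 0.69 × (1.1)^2
Step 3: Calculate: rate = 0.69 × 1.21 = 0.8349 M/s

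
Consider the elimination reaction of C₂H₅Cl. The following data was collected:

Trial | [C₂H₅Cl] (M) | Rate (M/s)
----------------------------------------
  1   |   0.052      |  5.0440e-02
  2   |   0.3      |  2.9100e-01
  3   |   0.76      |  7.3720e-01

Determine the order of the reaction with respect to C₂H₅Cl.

first order (1)

Step 1: Compare trials to find order n where rate₂/rate₁ = ([C₂H₅Cl]₂/[C₂H₅Cl]₁)^n
Step 2: rate₂/rate₁ = 2.9100e-01/5.0440e-02 = 5.769
Step 3: [C₂H₅Cl]₂/[C₂H₅Cl]₁ = 0.3/0.052 = 5.769
Step 4: n = ln(5.769)/ln(5.769) = 1.00 ≈ 1
Step 5: The reaction is first order in C₂H₅Cl.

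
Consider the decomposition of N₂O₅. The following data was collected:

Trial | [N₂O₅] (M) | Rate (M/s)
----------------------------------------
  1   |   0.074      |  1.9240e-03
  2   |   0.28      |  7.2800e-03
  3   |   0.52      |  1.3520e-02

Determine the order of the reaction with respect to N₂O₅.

first order (1)

Step 1: Compare trials to find order n where rate₂/rate₁ = ([N₂O₅]₂/[N₂O₅]₁)^n
Step 2: rate₂/rate₁ = 7.2800e-03/1.9240e-03 = 3.784
Step 3: [N₂O₅]₂/[N₂O₅]₁ = 0.28/0.074 = 3.784
Step 4: n = ln(3.784)/ln(3.784) = 1.00 ≈ 1
Step 5: The reaction is first order in N₂O₅.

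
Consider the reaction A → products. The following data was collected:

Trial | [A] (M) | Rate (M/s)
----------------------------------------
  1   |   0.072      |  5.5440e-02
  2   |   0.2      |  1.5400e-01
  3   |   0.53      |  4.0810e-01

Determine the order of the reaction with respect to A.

first order (1)

Step 1: Compare trials to find order n where rate₂/rate₁ = ([A]₂/[A]₁)^n
Step 2: rate₂/rate₁ = 1.5400e-01/5.5440e-02 = 2.778
Step 3: [A]₂/[A]₁ = 0.2/0.072 = 2.778
Step 4: n = ln(2.778)/ln(2.778) = 1.00 ≈ 1
Step 5: The reaction is first order in A.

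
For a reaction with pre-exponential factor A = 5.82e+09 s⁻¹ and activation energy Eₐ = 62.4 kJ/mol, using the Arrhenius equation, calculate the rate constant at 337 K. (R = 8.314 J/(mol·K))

1.24e+00 s⁻¹

Step 1: Use the Arrhenius equation: k = A × exp(-Eₐ/RT)
Step 2: Convert Eₐ to J/mol: 62.4 kJ/mol = 62400 J/mol
Step 3: Calculate the exponent: -Eₐ/(RT) = -62400/(8.314 × 337) = -22.27125
Step 4: k = 5.82e+09 × exp(-22.27125)
Step 5: k = 5.82e+09 × 2.12676e-10 = 1.2378e+00 s⁻¹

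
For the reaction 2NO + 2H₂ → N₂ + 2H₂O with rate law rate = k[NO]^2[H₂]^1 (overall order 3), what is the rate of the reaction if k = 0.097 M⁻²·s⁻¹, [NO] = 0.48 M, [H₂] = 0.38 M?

0.008493 M/s

Step 1: The rate law is rate = k[NO]^2[H₂]^1, overall order = 2+1 = 3
Step 2: Substitute values: rate = 0.097 × (0.48)^2 × (0.38)^1
Step 3: rate = 0.097 × 0.2304 × 0.38 = 0.00849254 M/s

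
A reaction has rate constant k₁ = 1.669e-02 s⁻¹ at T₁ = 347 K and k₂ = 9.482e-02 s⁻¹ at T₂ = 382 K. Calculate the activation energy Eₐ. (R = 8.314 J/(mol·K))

54.7 kJ/mol

Step 1: Use the two-temperature Arrhenius form: ln(k₂/k₁) = -Eₐ/R × (1/T₂ - 1/T₁)
Step 2: ln(k₂/k₁) = ln(9.482e-02/1.669e-02) = ln(5.68125) = 1.73717
Step 3: 1/T₂ - 1/T₁ = 1/382 - 1/347 = -2.640433e-04 K⁻¹
Step 4: Eₐ = -R × ln(k₂/k₁) / (1/T₂ - 1/T₁) = -8.314 × 1.73717 / -2.640433e-04
Step 5: Eₐ = 5.4699e+04 J/mol = 54.7 kJ/mol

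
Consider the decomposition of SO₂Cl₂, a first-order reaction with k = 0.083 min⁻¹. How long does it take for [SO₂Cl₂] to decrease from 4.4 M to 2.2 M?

8.351 min

Step 1: For first-order: t = ln([SO₂Cl₂]₀/[SO₂Cl₂])/k
Step 2: t = ln(4.4/2.2)/0.083
Step 3: t = ln(2)/0.083
Step 4: t = 0.6931/0.083 = 8.351 min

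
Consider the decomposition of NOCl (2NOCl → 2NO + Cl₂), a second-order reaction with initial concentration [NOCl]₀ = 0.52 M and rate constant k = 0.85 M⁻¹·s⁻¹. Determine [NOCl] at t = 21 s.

0.05057 M

Step 1: For a second-order reaction: 1/[NOCl] = 1/[NOCl]₀ + kt
Step 2: 1/[NOCl] = 1/0.52 + 0.85 × 21
Step 3: 1/[NOCl] = 1.923 + 17.85 = 19.77
Step 4: [NOCl] = 1/19.77 = 0.05057 M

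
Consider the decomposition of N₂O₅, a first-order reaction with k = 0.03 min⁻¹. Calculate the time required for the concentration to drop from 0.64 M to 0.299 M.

25.37 min

Step 1: For first-order: t = ln([N₂O₅]₀/[N₂O₅])/k
Step 2: t = ln(0.64/0.299)/0.03
Step 3: t = ln(2.14)/0.03
Step 4: t = 0.761/0.03 = 25.37 min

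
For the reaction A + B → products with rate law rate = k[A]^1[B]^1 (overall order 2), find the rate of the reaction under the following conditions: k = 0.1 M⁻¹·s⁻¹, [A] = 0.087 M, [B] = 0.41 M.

0.003567 M/s

Step 1: The rate law is rate = k[A]^1[B]^1, overall order = 1+1 = 2
Step 2: Substitute values: rate = 0.1 × (0.087)^1 × (0.41)^1
Step 3: rate = 0.1 × 0.087 × 0.41 = 0.003567 M/s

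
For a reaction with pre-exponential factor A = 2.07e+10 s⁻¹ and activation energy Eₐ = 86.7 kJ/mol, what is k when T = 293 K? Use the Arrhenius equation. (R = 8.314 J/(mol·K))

7.23e-06 s⁻¹

Step 1: Use the Arrhenius equation: k = A × exp(-Eₐ/RT)
Step 2: Convert Eₐ to J/mol: 86.7 kJ/mol = 86700 J/mol
Step 3: Calculate the exponent: -Eₐ/(RT) = -86700/(8.314 × 293) = -35.59110
Step 4: k = 2.07e+10 × exp(-35.59110)
Step 5: k = 2.07e+10 × 3.49126e-16 = 7.2269e-06 s⁻¹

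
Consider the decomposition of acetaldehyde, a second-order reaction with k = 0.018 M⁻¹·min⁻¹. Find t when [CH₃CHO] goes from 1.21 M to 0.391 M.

96.17 min

Step 1: For second-order: t = (1/[CH₃CHO] - 1/[CH₃CHO]₀)/k
Step 2: t = (1/0.391 - 1/1.21)/0.018
Step 3: t = (2.558 - 0.8264)/0.018
Step 4: t = 1.731/0.018 = 96.17 min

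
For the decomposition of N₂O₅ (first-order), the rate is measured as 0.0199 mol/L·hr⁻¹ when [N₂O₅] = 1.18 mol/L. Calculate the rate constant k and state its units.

0.01686 hr⁻¹

Step 1: rate = k[N₂O₅]^1, so k = rate / [N₂O₅]^1.
Step 2: k = 0.0199 / (1.18)^1 = 0.0199 / 1.18.
Step 3: k = 0.01686 hr⁻¹.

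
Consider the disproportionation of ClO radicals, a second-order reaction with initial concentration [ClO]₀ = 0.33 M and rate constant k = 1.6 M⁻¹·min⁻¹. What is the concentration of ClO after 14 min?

0.03932 M

Step 1: For a second-order reaction: 1/[ClO] = 1/[ClO]₀ + kt
Step 2: 1/[ClO] = 1/0.33 + 1.6 × 14
Step 3: 1/[ClO] = 3.03 + 22.4 = 25.43
Step 4: [ClO] = 1/25.43 = 0.03932 M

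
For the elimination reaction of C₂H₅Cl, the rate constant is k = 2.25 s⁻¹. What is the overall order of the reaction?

first order (1)

Step 1: The units of k for an nth-order reaction are (concentration)^(1-n)·(time)⁻¹.
Step 2: Here k has units s⁻¹, so the concentration exponent is 0.
Step 3: 1 - n = 0 ⇒ n = 1. The reaction is first order.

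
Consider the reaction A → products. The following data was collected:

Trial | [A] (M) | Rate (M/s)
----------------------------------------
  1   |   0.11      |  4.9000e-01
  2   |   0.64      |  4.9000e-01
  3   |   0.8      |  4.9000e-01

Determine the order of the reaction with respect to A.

zeroth order (0)

Step 1: Compare trials - when concentration changes, rate stays constant.
Step 2: rate₂/rate₁ = 4.9000e-01/4.9000e-01 = 1
Step 3: [A]₂/[A]₁ = 0.64/0.11 = 5.818
Step 4: Since rate ratio ≈ (conc ratio)^0, the reaction is zeroth order.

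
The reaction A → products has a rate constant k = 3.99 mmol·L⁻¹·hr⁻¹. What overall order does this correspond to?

zeroth order (0)

Step 1: The units of k for an nth-order reaction are (concentration)^(1-n)·(time)⁻¹.
Step 2: Here k has units mmol·L⁻¹·hr⁻¹, so the concentration exponent is 1.
Step 3: 1 - n = 1 ⇒ n = 0. The reaction is zeroth order.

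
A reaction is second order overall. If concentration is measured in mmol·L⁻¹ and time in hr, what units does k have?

(mmol·L⁻¹)⁻¹·hr⁻¹

Step 1: For overall order n, rate = k × (concentration)^n.
Step 2: Rate has units mmol·L⁻¹·hr⁻¹; concentration term has units (mmol·L⁻¹)^2.
Step 3: k = rate / (concentration)^n, so units of k = (mmol·L⁻¹)^(1-2)·hr⁻¹ = (mmol·L⁻¹)⁻¹·hr⁻¹.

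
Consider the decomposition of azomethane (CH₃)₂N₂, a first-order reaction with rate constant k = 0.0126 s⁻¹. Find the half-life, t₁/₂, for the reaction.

55.01 s

Step 1: For a first-order reaction, t₁/₂ = ln(2)/k
Step 2: t₁/₂ = ln(2)/0.0126
Step 3: t₁/₂ = 0.6931/0.0126 = 55.01 s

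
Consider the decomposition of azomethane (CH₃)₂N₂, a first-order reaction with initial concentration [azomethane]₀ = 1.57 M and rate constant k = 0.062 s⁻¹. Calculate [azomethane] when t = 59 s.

0.04048 M

Step 1: For a first-order reaction: [azomethane] = [azomethane]₀ × e^(-kt)
Step 2: [azomethane] = 1.57 × e^(-0.062 × 59)
Step 3: [azomethane] = 1.57 × e^(-3.658)
Step 4: [azomethane] = 1.57 × 0.025784 = 0.04048 M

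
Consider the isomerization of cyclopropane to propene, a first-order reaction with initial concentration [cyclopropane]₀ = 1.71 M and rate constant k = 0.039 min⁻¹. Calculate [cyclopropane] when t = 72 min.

0.1032 M

Step 1: For a first-order reaction: [cyclopropane] = [cyclopropane]₀ × e^(-kt)
Step 2: [cyclopropane] = 1.71 × e^(-0.039 × 72)
Step 3: [cyclopropane] = 1.71 × e^(-2.808)
Step 4: [cyclopropane] = 1.71 × 0.0603255 = 0.1032 M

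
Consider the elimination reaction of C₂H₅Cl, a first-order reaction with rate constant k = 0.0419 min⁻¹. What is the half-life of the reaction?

16.54 min

Step 1: For a first-order reaction, t₁/₂ = ln(2)/k
Step 2: t₁/₂ = ln(2)/0.0419
Step 3: t₁/₂ = 0.6931/0.0419 = 16.54 min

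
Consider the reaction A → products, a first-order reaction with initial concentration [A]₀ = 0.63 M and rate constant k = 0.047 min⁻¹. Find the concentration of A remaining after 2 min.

0.5735 M

Step 1: For a first-order reaction: [A] = [A]₀ × e^(-kt)
Step 2: [A] = 0.63 × e^(-0.047 × 2)
Step 3: [A] = 0.63 × e^(-0.094)
Step 4: [A] = 0.63 × 0.910283 = 0.5735 M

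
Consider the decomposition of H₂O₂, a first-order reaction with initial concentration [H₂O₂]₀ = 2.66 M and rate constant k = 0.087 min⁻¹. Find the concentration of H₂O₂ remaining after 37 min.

0.1064 M

Step 1: For a first-order reaction: [H₂O₂] = [H₂O₂]₀ × e^(-kt)
Step 2: [H₂O₂] = 2.66 × e^(-0.087 × 37)
Step 3: [H₂O₂] = 2.66 × e^(-3.219)
Step 4: [H₂O₂] = 2.66 × 0.039995 = 0.1064 M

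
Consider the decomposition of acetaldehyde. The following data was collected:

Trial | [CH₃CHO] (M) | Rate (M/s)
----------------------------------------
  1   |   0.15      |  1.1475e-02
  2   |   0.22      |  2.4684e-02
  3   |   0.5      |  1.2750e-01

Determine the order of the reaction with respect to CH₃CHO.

second order (2)

Step 1: Compare trials to find order n where rate₂/rate₁ = ([CH₃CHO]₂/[CH₃CHO]₁)^n
Step 2: rate₂/rate₁ = 2.4684e-02/1.1475e-02 = 2.151
Step 3: [CH₃CHO]₂/[CH₃CHO]₁ = 0.22/0.15 = 1.467
Step 4: n = ln(2.151)/ln(1.467) = 2.00 ≈ 2
Step 5: The reaction is second order in CH₃CHO.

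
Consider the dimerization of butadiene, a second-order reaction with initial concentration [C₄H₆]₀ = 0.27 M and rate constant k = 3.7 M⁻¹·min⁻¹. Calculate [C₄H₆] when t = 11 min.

0.02252 M

Step 1: For a second-order reaction: 1/[C₄H₆] = 1/[C₄H₆]₀ + kt
Step 2: 1/[C₄H₆] = 1/0.27 + 3.7 × 11
Step 3: 1/[C₄H₆] = 3.704 + 40.7 = 44.4
Step 4: [C₄H₆] = 1/44.4 = 0.02252 M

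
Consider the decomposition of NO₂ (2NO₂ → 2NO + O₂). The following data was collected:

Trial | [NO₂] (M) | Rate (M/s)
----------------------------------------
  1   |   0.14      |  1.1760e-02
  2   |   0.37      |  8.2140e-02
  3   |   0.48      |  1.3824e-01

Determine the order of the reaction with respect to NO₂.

second order (2)

Step 1: Compare trials to find order n where rate₂/rate₁ = ([NO₂]₂/[NO₂]₁)^n
Step 2: rate₂/rate₁ = 8.2140e-02/1.1760e-02 = 6.985
Step 3: [NO₂]₂/[NO₂]₁ = 0.37/0.14 = 2.643
Step 4: n = ln(6.985)/ln(2.643) = 2.00 ≈ 2
Step 5: The reaction is second order in NO₂.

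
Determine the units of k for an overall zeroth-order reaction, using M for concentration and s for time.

M·s⁻¹

Step 1: For overall order n, rate = k × (concentration)^n.
Step 2: Rate has units M·s⁻¹; concentration term has units M^0.
Step 3: k = rate / (concentration)^n, so units of k = M^(1-0)·s⁻¹ = M·s⁻¹.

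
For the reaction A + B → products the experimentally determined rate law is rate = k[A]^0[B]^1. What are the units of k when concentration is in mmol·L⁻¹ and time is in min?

min⁻¹

Step 1: Overall order = 0 + 1 = 1.
Step 2: rate has units mmol·L⁻¹·min⁻¹; [A]^0[B]^1 has units (mmol·L⁻¹)^1.
Step 3: k = rate/([A]^0[B]^1), so units of k = (mmol·L⁻¹)^(1-1)·min⁻¹ = min⁻¹.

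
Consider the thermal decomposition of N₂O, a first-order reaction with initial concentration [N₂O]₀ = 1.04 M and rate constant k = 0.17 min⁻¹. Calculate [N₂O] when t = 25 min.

0.01483 M

Step 1: For a first-order reaction: [N₂O] = [N₂O]₀ × e^(-kt)
Step 2: [N₂O] = 1.04 × e^(-0.17 × 25)
Step 3: [N₂O] = 1.04 × e^(-4.25)
Step 4: [N₂O] = 1.04 × 0.0142642 = 0.01483 M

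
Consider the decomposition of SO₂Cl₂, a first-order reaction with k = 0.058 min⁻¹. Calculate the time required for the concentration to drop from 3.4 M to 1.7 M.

11.95 min

Step 1: For first-order: t = ln([SO₂Cl₂]₀/[SO₂Cl₂])/k
Step 2: t = ln(3.4/1.7)/0.058
Step 3: t = ln(2)/0.058
Step 4: t = 0.6931/0.058 = 11.95 min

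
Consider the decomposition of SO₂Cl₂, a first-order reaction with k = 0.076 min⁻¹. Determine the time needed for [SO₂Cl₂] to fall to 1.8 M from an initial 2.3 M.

3.225 min

Step 1: For first-order: t = ln([SO₂Cl₂]₀/[SO₂Cl₂])/k
Step 2: t = ln(2.3/1.8)/0.076
Step 3: t = ln(1.278)/0.076
Step 4: t = 0.2451/0.076 = 3.225 min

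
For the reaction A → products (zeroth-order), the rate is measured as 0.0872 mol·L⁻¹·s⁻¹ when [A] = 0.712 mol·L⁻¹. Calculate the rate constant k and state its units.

0.0872 mol·L⁻¹·s⁻¹

Step 1: For a zeroth-order reaction, rate = k (independent of concentration).
Step 2: k = rate = 0.0872 mol·L⁻¹·s⁻¹.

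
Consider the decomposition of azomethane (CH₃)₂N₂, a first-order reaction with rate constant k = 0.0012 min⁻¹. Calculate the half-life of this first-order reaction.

577.6 min

Step 1: For a first-order reaction, t₁/₂ = ln(2)/k
Step 2: t₁/₂ = ln(2)/0.0012
Step 3: t₁/₂ = 0.6931/0.0012 = 577.6 min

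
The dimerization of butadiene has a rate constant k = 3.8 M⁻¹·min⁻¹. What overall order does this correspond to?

second order (2)

Step 1: The units of k for an nth-order reaction are (concentration)^(1-n)·(time)⁻¹.
Step 2: Here k has units M⁻¹·min⁻¹, so the concentration exponent is -1.
Step 3: 1 - n = -1 ⇒ n = 2. The reaction is second order.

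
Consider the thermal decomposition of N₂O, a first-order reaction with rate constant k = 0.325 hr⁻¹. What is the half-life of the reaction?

2.133 hr

Step 1: For a first-order reaction, t₁/₂ = ln(2)/k
Step 2: t₁/₂ = ln(2)/0.325
Step 3: t₁/₂ = 0.6931/0.325 = 2.133 hr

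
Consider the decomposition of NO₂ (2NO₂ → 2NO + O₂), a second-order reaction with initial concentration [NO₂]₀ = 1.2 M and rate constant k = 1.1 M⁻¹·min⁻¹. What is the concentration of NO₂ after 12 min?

0.07126 M

Step 1: For a second-order reaction: 1/[NO₂] = 1/[NO₂]₀ + kt
Step 2: 1/[NO₂] = 1/1.2 + 1.1 × 12
Step 3: 1/[NO₂] = 0.8333 + 13.2 = 14.03
Step 4: [NO₂] = 1/14.03 = 0.07126 M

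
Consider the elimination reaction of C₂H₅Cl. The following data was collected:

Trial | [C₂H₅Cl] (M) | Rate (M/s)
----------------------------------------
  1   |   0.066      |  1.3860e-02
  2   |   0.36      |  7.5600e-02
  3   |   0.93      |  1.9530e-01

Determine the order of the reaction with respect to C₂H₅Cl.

first order (1)

Step 1: Compare trials to find order n where rate₂/rate₁ = ([C₂H₅Cl]₂/[C₂H₅Cl]₁)^n
Step 2: rate₂/rate₁ = 7.5600e-02/1.3860e-02 = 5.455
Step 3: [C₂H₅Cl]₂/[C₂H₅Cl]₁ = 0.36/0.066 = 5.455
Step 4: n = ln(5.455)/ln(5.455) = 1.00 ≈ 1
Step 5: The reaction is first order in C₂H₅Cl.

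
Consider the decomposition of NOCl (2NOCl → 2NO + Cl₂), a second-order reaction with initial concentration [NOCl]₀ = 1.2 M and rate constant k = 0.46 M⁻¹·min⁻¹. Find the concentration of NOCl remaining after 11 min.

0.1697 M

Step 1: For a second-order reaction: 1/[NOCl] = 1/[NOCl]₀ + kt
Step 2: 1/[NOCl] = 1/1.2 + 0.46 × 11
Step 3: 1/[NOCl] = 0.8333 + 5.06 = 5.893
Step 4: [NOCl] = 1/5.893 = 0.1697 M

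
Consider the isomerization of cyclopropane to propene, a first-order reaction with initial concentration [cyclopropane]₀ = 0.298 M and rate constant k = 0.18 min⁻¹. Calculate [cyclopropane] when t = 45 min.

9.045e-05 M

Step 1: For a first-order reaction: [cyclopropane] = [cyclopropane]₀ × e^(-kt)
Step 2: [cyclopropane] = 0.298 × e^(-0.18 × 45)
Step 3: [cyclopropane] = 0.298 × e^(-8.1)
Step 4: [cyclopropane] = 0.298 × 0.000303539 = 9.045e-05 M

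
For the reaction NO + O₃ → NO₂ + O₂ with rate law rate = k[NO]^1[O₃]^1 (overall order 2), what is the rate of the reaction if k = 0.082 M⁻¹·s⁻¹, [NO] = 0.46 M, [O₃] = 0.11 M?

0.004149 M/s

Step 1: The rate law is rate = k[NO]^1[O₃]^1, overall order = 1+1 = 2
Step 2: Substitute values: rate = 0.082 × (0.46)^1 × (0.11)^1
Step 3: rate = 0.082 × 0.46 × 0.11 = 0.0041492 M/s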